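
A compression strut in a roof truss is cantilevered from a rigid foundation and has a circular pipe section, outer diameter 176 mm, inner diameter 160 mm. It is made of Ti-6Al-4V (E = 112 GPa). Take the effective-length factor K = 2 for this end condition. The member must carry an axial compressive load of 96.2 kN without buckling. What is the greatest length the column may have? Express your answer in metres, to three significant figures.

d_o = 176 mm, d_i = 160 mm
I = π(d_o⁴ − d_i⁴)/64 = π(176⁴ − 160.0⁴)/64 = 1.493×10^7 mm⁴
I = 1.493×10^-5 m⁴
At the buckling limit P_cr = P = 9.620×10^4 N
From P_cr = π²EI/(K·L)²:  L = (1/K)·√(π²EI/P_cr) = (1/2)·√(π²×1.12×10^11×1.493×10^-5/9.620×10^4)
L = 6.55 m

L_max ≈ 6.55 m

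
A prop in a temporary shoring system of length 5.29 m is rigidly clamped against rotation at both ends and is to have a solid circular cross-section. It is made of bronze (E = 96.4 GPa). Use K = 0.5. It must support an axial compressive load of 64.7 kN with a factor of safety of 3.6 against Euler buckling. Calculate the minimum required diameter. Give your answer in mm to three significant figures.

d ≈ 76.9 mm

Required P_cr = n·P = 3.6 × 64.7 = 232.9 kN
L_e = K·L = 0.5 × 5.29 = 2.645 m
Required I = P_cr·L_e²/(π²E) = 2.329×10^5 × 2.645² / (π² × 9.64×10^10) = 1.713×10^-6 m⁴
I_req = 1.713×10^6 mm⁴
Solid circle: I = πd⁴/64  ⇒  d = (64I/π)^(1/4) = (64×1.713×10^6/π)^(1/4) = 76.9 mm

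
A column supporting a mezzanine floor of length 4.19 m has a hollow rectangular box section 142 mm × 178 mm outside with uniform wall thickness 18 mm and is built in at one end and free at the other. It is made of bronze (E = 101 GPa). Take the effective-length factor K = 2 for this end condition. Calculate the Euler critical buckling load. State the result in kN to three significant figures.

Inner dimensions: h_i = 178 − 2×18 = 142.0 mm, b_i = 142 − 2×18 = 106.0 mm
Weak-axis I_min = (h_o·b_o³ − h_i·b_i³)/12 with b_o = 142, b_i = 106.0 mm (shorter outer/inner sides).
I_min = (178×142³ − 142.0×106.0³)/12 = 2.838×10^7 mm⁴
I = 2.838×10^7 mm⁴ = 2.838×10^-5 m⁴
Effective length L_e = K·L = 2 × 4.19 = 8.380 m
P_cr = π²EI / L_e² = π² × 101×10⁹ × 2.838×10^-5 / 8.380² = 4.028×10^5 N

P_cr ≈ 403 kN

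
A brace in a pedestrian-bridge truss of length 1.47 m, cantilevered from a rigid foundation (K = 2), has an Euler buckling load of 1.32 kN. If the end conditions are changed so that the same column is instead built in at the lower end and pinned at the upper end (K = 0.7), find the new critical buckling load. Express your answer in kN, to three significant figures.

P_cr ≈ 10.8 kN

P_cr ∝ 1/K², so P_cr,new = P_cr,old × (K_old/K_new)² = 1.32 × (2/0.7)²
= 1.32 × 8.163 = 10.8 kN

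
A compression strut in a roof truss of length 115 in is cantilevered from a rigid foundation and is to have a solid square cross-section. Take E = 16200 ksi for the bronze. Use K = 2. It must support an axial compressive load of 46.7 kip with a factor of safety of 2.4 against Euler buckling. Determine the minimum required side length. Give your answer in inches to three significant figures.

Required P_cr = n·P = 2.4 × 46.7 = 112.1 kip
L_e = K·L = 2 × 115 = 230.0 in
Required I = P_cr·L_e²/(π²E) = 1.121×10^5 × 230.0² / (π² × 1.62×10^7) = 37.08 in⁴
Solid square: I = a⁴/12  ⇒  a = (12I)^(1/4) = (12×37.08)^(1/4) = 4.59 in

a ≈ 4.59 in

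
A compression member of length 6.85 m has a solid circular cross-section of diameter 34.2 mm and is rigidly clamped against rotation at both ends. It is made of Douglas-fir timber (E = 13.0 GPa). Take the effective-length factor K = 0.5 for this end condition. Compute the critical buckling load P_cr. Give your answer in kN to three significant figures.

P_cr ≈ 0.735 kN

I = πd⁴/64 = π×34.2⁴/64 = 6.715×10^4 mm⁴
I = 6.715×10^4 mm⁴ = 6.715×10^-8 m⁴
Effective length L_e = K·L = 0.5 × 6.85 = 3.425 m
P_cr = π²EI / L_e² = π² × 13.0×10⁹ × 6.715×10^-8 / 3.425² = 734.5 N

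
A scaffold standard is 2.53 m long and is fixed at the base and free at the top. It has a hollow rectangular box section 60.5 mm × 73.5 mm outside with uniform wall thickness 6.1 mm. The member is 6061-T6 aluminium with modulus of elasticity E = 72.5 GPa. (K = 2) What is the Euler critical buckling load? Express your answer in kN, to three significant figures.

Inner dimensions: h_i = 73.5 − 2×6.1 = 61.30 mm, b_i = 60.5 − 2×6.1 = 48.30 mm
Weak-axis I_min = (h_o·b_o³ − h_i·b_i³)/12 with b_o = 60.5, b_i = 48.30 mm (shorter outer/inner sides).
I_min = (73.5×60.5³ − 61.30×48.30³)/12 = 7.808×10^5 mm⁴
I = 7.808×10^5 mm⁴ = 7.808×10^-7 m⁴
Effective length L_e = K·L = 2 × 2.53 = 5.060 m
P_cr = π²EI / L_e² = π² × 72.5×10⁹ × 7.808×10^-7 / 5.060² = 2.182×10^4 N

P_cr ≈ 21.8 kN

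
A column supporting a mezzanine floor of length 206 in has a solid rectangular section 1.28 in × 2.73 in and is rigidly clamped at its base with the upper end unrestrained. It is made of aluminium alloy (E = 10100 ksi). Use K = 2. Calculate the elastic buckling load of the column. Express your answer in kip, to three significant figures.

Buckling occurs about the weak axis: I_min = h·b³/12 with b = 1.28 in (the shorter side).
I_min = 2.73×1.28³/12 = 0.4771 in⁴
Effective length L_e = K·L = 2 × 206 = 412.0 in
P_cr = π²EI / L_e² = π² × 10100×10³ × 0.4771 / 412.0² = 280.2 lb

P_cr ≈ 0.280 kip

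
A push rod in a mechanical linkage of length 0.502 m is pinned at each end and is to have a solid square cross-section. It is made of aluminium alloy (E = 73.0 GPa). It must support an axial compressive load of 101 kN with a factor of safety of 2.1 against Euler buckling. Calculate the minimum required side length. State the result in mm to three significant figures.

Required P_cr = n·P = 2.1 × 101 = 212.1 kN
L_e = K·L = 1 × 0.502 = 0.5020 m
Required I = P_cr·L_e²/(π²E) = 2.121×10^5 × 0.5020² / (π² × 7.30×10^10) = 7.419×10^-8 m⁴
I_req = 7.419×10^4 mm⁴
Solid square: I = a⁴/12  ⇒  a = (12I)^(1/4) = (12×7.419×10^4)^(1/4) = 30.7 mm

a ≈ 30.7 mm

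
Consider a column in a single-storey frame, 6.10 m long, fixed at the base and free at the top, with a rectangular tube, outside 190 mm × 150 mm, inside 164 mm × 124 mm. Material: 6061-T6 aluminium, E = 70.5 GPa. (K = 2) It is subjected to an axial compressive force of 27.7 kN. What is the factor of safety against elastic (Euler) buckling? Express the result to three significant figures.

Weak-axis I_min = (h_o·b_o³ − h_i·b_i³)/12 with b_o = 150, b_i = 124.0 mm (shorter outer/inner sides).
I_min = (190×150³ − 164.0×124.0³)/12 = 2.738×10^7 mm⁴
I = 2.738×10^7 mm⁴ = 2.738×10^-5 m⁴
Effective length L_e = K·L = 2 × 6.10 = 12.20 m
P_cr = π²EI / L_e² = π² × 70.5×10⁹ × 2.738×10^-5 / 12.20² = 1.280×10^5 N
Factor of safety n = P_cr / P = 128.00 / 27.7 = 4.62

n ≈ 4.62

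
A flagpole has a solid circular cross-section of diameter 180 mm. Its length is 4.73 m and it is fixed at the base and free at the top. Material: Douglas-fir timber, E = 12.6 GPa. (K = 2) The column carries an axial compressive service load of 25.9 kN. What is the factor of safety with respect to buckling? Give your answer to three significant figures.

I = πd⁴/64 = π×180⁴/64 = 5.153×10^7 mm⁴
I = 5.153×10^7 mm⁴ = 5.153×10^-5 m⁴
Effective length L_e = K·L = 2 × 4.73 = 9.460 m
P_cr = π²EI / L_e² = π² × 12.6×10⁹ × 5.153×10^-5 / 9.460² = 7.161×10^4 N
Factor of safety n = P_cr / P = 71.606 / 25.9 = 2.76

n ≈ 2.76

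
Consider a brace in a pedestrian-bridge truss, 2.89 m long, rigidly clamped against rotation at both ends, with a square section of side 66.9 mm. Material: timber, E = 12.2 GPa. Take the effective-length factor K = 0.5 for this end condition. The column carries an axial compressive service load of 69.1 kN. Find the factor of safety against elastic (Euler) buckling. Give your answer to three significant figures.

I = a⁴/12 = 66.9⁴/12 = 1.669×10^6 mm⁴
I = 1.669×10^6 mm⁴ = 1.669×10^-6 m⁴
Effective length L_e = K·L = 0.5 × 2.89 = 1.445 m
P_cr = π²EI / L_e² = π² × 12.2×10⁹ × 1.669×10^-6 / 1.445² = 9.626×10^4 N
Factor of safety n = P_cr / P = 96.260 / 69.1 = 1.39

n ≈ 1.39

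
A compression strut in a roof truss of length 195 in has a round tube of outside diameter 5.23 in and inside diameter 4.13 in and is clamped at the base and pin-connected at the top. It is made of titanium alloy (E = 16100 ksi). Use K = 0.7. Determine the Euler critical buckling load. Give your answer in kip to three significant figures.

d_o = 5.23 in, d_i = 4.13 in
I = π(d_o⁴ − d_i⁴)/64 = π(5.23⁴ − 4.130⁴)/64 = 22.44 in⁴
Effective length L_e = K·L = 0.7 × 195 = 136.5 in
P_cr = π²EI / L_e² = π² × 16100×10³ × 22.44 / 136.5² = 1.914×10^5 lb

P_cr ≈ 191 kip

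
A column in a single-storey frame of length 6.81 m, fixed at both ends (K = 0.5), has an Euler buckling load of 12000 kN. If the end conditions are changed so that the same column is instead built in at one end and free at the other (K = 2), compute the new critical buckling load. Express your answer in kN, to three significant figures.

P_cr ≈ 750 kN

P_cr ∝ 1/K², so P_cr,new = P_cr,old × (K_old/K_new)² = 12000 × (0.5/2)²
= 12000 × 0.06250 = 750 kN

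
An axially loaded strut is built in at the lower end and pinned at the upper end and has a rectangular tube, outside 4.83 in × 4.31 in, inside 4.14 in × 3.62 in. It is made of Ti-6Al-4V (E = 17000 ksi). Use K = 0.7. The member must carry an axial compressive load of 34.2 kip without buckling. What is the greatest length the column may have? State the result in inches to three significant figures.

Weak-axis I_min = (h_o·b_o³ − h_i·b_i³)/12 with b_o = 4.31, b_i = 3.620 in (shorter outer/inner sides).
I_min = (4.83×4.31³ − 4.140×3.620³)/12 = 15.86 in⁴
At the buckling limit P_cr = P = 3.420×10^4 lb
From P_cr = π²EI/(K·L)²:  L = (1/K)·√(π²EI/P_cr) = (1/0.7)·√(π²×1.70×10^7×15.86/3.420×10^4)
L = 398 in

L_max ≈ 398 in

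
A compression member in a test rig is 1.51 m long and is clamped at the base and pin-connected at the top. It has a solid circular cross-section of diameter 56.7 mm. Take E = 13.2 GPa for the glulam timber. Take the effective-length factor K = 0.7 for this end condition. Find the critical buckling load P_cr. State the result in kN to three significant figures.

P_cr ≈ 59.2 kN

I = πd⁴/64 = π×56.7⁴/64 = 5.073×10^5 mm⁴
I = 5.073×10^5 mm⁴ = 5.073×10^-7 m⁴
Effective length L_e = K·L = 0.7 × 1.51 = 1.057 m
P_cr = π²EI / L_e² = π² × 13.2×10⁹ × 5.073×10^-7 / 1.057² = 5.916×10^4 N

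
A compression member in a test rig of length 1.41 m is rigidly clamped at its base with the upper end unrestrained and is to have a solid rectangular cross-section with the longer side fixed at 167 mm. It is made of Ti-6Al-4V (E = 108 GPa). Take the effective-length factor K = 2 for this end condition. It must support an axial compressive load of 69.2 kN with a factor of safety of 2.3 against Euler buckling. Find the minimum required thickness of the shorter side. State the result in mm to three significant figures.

b ≈ 44.0 mm

Required P_cr = n·P = 2.3 × 69.2 = 159.2 kN
L_e = K·L = 2 × 1.41 = 2.820 m
Required I = P_cr·L_e²/(π²E) = 1.592×10^5 × 2.820² / (π² × 1.08×10^11) = 1.187×10^-6 m⁴
I_req = 1.187×10^6 mm⁴
Rectangle, weak axis: I_min = h·b³/12 with h = 167 mm fixed  ⇒  b = (12I/h)^(1/3) = 44.0 mm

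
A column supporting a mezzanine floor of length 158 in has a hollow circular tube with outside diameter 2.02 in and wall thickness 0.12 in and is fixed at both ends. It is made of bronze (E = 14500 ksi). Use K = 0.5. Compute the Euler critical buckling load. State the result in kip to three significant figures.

P_cr ≈ 7.44 kip

Inner diameter d_i = 2.02 − 2×0.12 = 1.780 in
I = π(d_o⁴ − d_i⁴)/64 = π(2.02⁴ − 1.780⁴)/64 = 0.3245 in⁴
Effective length L_e = K·L = 0.5 × 158 = 79.00 in
P_cr = π²EI / L_e² = π² × 14500×10³ × 0.3245 / 79.00² = 7.441×10^3 lb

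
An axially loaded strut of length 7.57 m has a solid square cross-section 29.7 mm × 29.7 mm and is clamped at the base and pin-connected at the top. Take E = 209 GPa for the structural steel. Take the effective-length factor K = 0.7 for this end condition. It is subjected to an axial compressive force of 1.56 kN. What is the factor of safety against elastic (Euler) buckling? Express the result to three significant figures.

I = a⁴/12 = 29.7⁴/12 = 6.484×10^4 mm⁴
I = 6.484×10^4 mm⁴ = 6.484×10^-8 m⁴
Effective length L_e = K·L = 0.7 × 7.57 = 5.299 m
P_cr = π²EI / L_e² = π² × 209×10⁹ × 6.484×10^-8 / 5.299² = 4.763×10^3 N
Factor of safety n = P_cr / P = 4.7632 / 1.56 = 3.05

n ≈ 3.05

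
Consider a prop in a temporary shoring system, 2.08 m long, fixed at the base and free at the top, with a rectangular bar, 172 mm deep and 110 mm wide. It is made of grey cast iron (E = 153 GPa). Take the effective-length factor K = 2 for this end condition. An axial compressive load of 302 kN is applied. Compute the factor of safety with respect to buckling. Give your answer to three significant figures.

n ≈ 5.51

Buckling occurs about the weak axis: I_min = h·b³/12 with b = 110 mm (the shorter side).
I_min = 172×110³/12 = 1.908×10^7 mm⁴
I = 1.908×10^7 mm⁴ = 1.908×10^-5 m⁴
Effective length L_e = K·L = 2 × 2.08 = 4.160 m
P_cr = π²EI / L_e² = π² × 153×10⁹ × 1.908×10^-5 / 4.160² = 1.665×10^6 N
Factor of safety n = P_cr / P = 1664.7 / 302 = 5.51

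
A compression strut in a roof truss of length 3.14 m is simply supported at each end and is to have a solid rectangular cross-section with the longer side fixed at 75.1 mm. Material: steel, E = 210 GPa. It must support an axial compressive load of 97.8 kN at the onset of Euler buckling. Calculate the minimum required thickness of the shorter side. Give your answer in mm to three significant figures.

b ≈ 42.0 mm

L_e = K·L = 1 × 3.14 = 3.140 m
Required I = P_cr·L_e²/(π²E) = 9.780×10^4 × 3.140² / (π² × 2.10×10^11) = 4.652×10^-7 m⁴
I_req = 4.652×10^5 mm⁴
Rectangle, weak axis: I_min = h·b³/12 with h = 75.1 mm fixed  ⇒  b = (12I/h)^(1/3) = 42.0 mm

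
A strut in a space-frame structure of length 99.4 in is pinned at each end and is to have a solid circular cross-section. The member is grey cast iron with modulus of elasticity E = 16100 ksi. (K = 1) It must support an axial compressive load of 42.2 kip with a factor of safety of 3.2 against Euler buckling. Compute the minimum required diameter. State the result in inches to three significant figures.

Required P_cr = n·P = 3.2 × 42.2 = 135.0 kip
L_e = K·L = 1 × 99.4 = 99.40 in
Required I = P_cr·L_e²/(π²E) = 1.350×10^5 × 99.40² / (π² × 1.61×10^7) = 8.397 in⁴
Solid circle: I = πd⁴/64  ⇒  d = (64I/π)^(1/4) = (64×8.397/π)^(1/4) = 3.62 in

d ≈ 3.62 in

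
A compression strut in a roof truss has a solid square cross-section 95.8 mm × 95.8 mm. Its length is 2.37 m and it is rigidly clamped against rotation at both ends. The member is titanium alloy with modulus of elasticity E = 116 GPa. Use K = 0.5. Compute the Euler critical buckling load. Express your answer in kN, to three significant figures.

I = a⁴/12 = 95.8⁴/12 = 7.019×10^6 mm⁴
I = 7.019×10^6 mm⁴ = 7.019×10^-6 m⁴
Effective length L_e = K·L = 0.5 × 2.37 = 1.185 m
P_cr = π²EI / L_e² = π² × 116×10⁹ × 7.019×10^-6 / 1.185² = 5.723×10^6 N

P_cr ≈ 5720 kN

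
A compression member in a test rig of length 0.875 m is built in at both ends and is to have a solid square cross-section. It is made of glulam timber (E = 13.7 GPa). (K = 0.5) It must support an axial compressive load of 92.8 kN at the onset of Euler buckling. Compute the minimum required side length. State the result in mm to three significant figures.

a ≈ 35.4 mm

L_e = K·L = 0.5 × 0.875 = 0.4375 m
Required I = P_cr·L_e²/(π²E) = 9.280×10^4 × 0.4375² / (π² × 1.37×10^10) = 1.314×10^-7 m⁴
I_req = 1.314×10^5 mm⁴
Solid square: I = a⁴/12  ⇒  a = (12I)^(1/4) = (12×1.314×10^5)^(1/4) = 35.4 mm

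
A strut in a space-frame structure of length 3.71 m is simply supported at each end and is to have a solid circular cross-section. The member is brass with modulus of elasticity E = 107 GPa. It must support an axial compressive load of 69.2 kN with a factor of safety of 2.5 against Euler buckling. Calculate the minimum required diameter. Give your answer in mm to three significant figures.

d ≈ 82.3 mm

Required P_cr = n·P = 2.5 × 69.2 = 173.0 kN
L_e = K·L = 1 × 3.71 = 3.710 m
Required I = P_cr·L_e²/(π²E) = 1.730×10^5 × 3.710² / (π² × 1.07×10^11) = 2.255×10^-6 m⁴
I_req = 2.255×10^6 mm⁴
Solid circle: I = πd⁴/64  ⇒  d = (64I/π)^(1/4) = (64×2.255×10^6/π)^(1/4) = 82.3 mm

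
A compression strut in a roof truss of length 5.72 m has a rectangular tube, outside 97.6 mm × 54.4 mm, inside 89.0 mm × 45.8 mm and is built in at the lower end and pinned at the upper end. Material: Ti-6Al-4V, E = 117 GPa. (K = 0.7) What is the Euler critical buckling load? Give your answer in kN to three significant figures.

Weak-axis I_min = (h_o·b_o³ − h_i·b_i³)/12 with b_o = 54.4, b_i = 45.80 mm (shorter outer/inner sides).
I_min = (97.6×54.4³ − 89.00×45.80³)/12 = 5.968×10^5 mm⁴
I = 5.968×10^5 mm⁴ = 5.968×10^-7 m⁴
Effective length L_e = K·L = 0.7 × 5.72 = 4.004 m
P_cr = π²EI / L_e² = π² × 117×10⁹ × 5.968×10^-7 / 4.004² = 4.299×10^4 N

P_cr ≈ 43.0 kN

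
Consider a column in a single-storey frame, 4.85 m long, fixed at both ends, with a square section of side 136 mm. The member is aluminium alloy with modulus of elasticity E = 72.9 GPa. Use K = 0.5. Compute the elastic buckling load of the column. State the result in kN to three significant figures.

P_cr ≈ 3490 kN

I = a⁴/12 = 136⁴/12 = 2.851×10^7 mm⁴
I = 2.851×10^7 mm⁴ = 2.851×10^-5 m⁴
Effective length L_e = K·L = 0.5 × 4.85 = 2.425 m
P_cr = π²EI / L_e² = π² × 72.9×10⁹ × 2.851×10^-5 / 2.425² = 3.488×10^6 N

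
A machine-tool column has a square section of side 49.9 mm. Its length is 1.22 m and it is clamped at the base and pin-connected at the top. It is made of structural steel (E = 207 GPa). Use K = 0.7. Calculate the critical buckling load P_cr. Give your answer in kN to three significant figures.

P_cr ≈ 1450 kN

I = a⁴/12 = 49.9⁴/12 = 5.167×10^5 mm⁴
I = 5.167×10^5 mm⁴ = 5.167×10^-7 m⁴
Effective length L_e = K·L = 0.7 × 1.22 = 0.8540 m
P_cr = π²EI / L_e² = π² × 207×10⁹ × 5.167×10^-7 / 0.8540² = 1.447×10^6 N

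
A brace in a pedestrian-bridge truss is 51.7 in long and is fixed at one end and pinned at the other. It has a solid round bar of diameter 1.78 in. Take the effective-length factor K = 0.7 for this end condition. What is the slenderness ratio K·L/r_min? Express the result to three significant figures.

λ ≈ 81.3

For a solid circle r = d/4 = 1.78/4 = 0.4450 in
L_e = K·L = 0.7 × 51.7 = 36.19 in
λ = L_e / r_min = 36.190 / 0.4450 = 81.3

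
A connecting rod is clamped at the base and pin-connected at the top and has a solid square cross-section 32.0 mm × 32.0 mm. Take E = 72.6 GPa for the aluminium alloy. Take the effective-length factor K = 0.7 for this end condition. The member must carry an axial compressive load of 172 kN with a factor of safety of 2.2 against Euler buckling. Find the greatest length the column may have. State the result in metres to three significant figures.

L_max ≈ 0.581 m

I = a⁴/12 = 32.0⁴/12 = 8.738×10^4 mm⁴
I = 8.738×10^-8 m⁴
Required critical load P_cr = n·P = 2.2 × 172 = 378.4 kN = 3.784×10^5 N
From P_cr = π²EI/(K·L)²:  L = (1/K)·√(π²EI/P_cr) = (1/0.7)·√(π²×7.26×10^10×8.738×10^-8/3.784×10^5)
L = 0.581 m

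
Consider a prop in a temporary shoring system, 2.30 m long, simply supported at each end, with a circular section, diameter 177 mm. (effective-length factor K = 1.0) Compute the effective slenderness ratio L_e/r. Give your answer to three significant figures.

λ ≈ 52.0

I = πd⁴/64 = π×177⁴/64 = 4.818×10^7 mm⁴
A = 2.461×10^4 mm²;  r_min = √(I/A) = √(4.818×10^7/2.461×10^4) = 44.25 mm
L_e = K·L = 1 × 2.30 m = 2.300 m = 2300.0 mm
λ = L_e / r_min = 2300.0 / 44.25 = 52.0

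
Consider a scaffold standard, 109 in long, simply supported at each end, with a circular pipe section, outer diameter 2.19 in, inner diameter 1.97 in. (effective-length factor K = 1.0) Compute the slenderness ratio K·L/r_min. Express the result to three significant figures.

d_o = 2.19 in, d_i = 1.97 in
I = π(d_o⁴ − d_i⁴)/64 = π(2.19⁴ − 1.970⁴)/64 = 0.3898 in⁴
A = 0.7188 in²;  r_min = √(I/A) = √(0.3898/0.7188) = 0.7364 in
L_e = K·L = 1 × 109 = 109.0 in
λ = L_e / r_min = 109.00 / 0.7364 = 148

λ ≈ 148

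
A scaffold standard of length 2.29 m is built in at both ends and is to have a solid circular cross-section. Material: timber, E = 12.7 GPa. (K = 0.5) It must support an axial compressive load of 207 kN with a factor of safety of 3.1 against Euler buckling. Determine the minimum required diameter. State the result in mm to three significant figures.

d ≈ 108 mm

Required P_cr = n·P = 3.1 × 207 = 641.7 kN
L_e = K·L = 0.5 × 2.29 = 1.145 m
Required I = P_cr·L_e²/(π²E) = 6.417×10^5 × 1.145² / (π² × 1.27×10^10) = 6.712×10^-6 m⁴
I_req = 6.712×10^6 mm⁴
Solid circle: I = πd⁴/64  ⇒  d = (64I/π)^(1/4) = (64×6.712×10^6/π)^(1/4) = 108 mm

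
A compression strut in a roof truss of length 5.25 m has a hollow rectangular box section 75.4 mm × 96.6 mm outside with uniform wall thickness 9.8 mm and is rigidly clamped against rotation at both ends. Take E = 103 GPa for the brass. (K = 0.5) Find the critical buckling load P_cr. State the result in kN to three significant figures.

P_cr ≈ 345 kN

Inner dimensions: h_i = 96.6 − 2×9.8 = 77.00 mm, b_i = 75.4 − 2×9.8 = 55.80 mm
Weak-axis I_min = (h_o·b_o³ − h_i·b_i³)/12 with b_o = 75.4, b_i = 55.80 mm (shorter outer/inner sides).
I_min = (96.6×75.4³ − 77.00×55.80³)/12 = 2.336×10^6 mm⁴
I = 2.336×10^6 mm⁴ = 2.336×10^-6 m⁴
Effective length L_e = K·L = 0.5 × 5.25 = 2.625 m
P_cr = π²EI / L_e² = π² × 103×10⁹ × 2.336×10^-6 / 2.625² = 3.446×10^5 N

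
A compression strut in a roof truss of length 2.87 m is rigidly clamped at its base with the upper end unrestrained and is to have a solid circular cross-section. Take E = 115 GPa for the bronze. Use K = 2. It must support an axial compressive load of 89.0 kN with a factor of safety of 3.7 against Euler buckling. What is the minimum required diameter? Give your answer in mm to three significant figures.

d ≈ 118 mm

Required P_cr = n·P = 3.7 × 89.0 = 329.3 kN
L_e = K·L = 2 × 2.87 = 5.740 m
Required I = P_cr·L_e²/(π²E) = 3.293×10^5 × 5.740² / (π² × 1.15×10^11) = 9.559×10^-6 m⁴
I_req = 9.559×10^6 mm⁴
Solid circle: I = πd⁴/64  ⇒  d = (64I/π)^(1/4) = (64×9.559×10^6/π)^(1/4) = 118 mm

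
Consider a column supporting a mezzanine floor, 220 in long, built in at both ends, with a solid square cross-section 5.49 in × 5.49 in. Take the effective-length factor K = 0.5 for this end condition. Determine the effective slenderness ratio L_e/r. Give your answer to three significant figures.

λ ≈ 69.4

For a square r = a/√12 = 5.49/√12 = 1.585 in
L_e = K·L = 0.5 × 220 = 110.0 in
λ = L_e / r_min = 110.00 / 1.585 = 69.4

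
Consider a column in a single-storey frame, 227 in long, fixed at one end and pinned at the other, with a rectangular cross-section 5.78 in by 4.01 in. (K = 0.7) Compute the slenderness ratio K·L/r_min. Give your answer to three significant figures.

Buckling occurs about the weak axis: I_min = h·b³/12 with b = 4.01 in (the shorter side).
I_min = 5.78×4.01³/12 = 31.06 in⁴
A = 23.18 in²;  r_min = √(I/A) = √(31.06/23.18) = 1.158 in
L_e = K·L = 0.7 × 227 = 158.9 in
λ = L_e / r_min = 158.90 / 1.158 = 137

λ ≈ 137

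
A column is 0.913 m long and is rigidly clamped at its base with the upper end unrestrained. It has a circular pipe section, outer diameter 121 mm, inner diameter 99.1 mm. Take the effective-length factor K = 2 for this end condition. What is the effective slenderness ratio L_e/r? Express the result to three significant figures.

d_o = 121 mm, d_i = 99.1 mm
I = π(d_o⁴ − d_i⁴)/64 = π(121⁴ − 99.10⁴)/64 = 5.788×10^6 mm⁴
A = 3.786×10^3 mm²;  r_min = √(I/A) = √(5.788×10^6/3.786×10^3) = 39.10 mm
L_e = K·L = 2 × 0.913 m = 1.826 m = 1826.0 mm
λ = L_e / r_min = 1826.0 / 39.10 = 46.7

λ ≈ 46.7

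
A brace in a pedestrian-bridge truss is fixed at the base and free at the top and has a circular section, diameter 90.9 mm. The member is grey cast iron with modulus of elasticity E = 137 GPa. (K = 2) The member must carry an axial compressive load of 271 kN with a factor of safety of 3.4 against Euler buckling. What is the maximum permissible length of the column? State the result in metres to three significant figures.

I = πd⁴/64 = π×90.9⁴/64 = 3.351×10^6 mm⁴
I = 3.351×10^-6 m⁴
Required critical load P_cr = n·P = 3.4 × 271 = 921.4 kN = 9.214×10^5 N
From P_cr = π²EI/(K·L)²:  L = (1/K)·√(π²EI/P_cr) = (1/2)·√(π²×1.37×10^11×3.351×10^-6/9.214×10^5)
L = 1.11 m

L_max ≈ 1.11 m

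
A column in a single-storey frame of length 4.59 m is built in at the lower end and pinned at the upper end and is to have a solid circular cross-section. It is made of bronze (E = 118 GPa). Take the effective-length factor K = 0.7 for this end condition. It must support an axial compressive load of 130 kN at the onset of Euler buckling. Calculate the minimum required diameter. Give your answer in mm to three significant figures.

d ≈ 69.6 mm

L_e = K·L = 0.7 × 4.59 = 3.213 m
Required I = P_cr·L_e²/(π²E) = 1.300×10^5 × 3.213² / (π² × 1.18×10^11) = 1.152×10^-6 m⁴
I_req = 1.152×10^6 mm⁴
Solid circle: I = πd⁴/64  ⇒  d = (64I/π)^(1/4) = (64×1.152×10^6/π)^(1/4) = 69.6 mm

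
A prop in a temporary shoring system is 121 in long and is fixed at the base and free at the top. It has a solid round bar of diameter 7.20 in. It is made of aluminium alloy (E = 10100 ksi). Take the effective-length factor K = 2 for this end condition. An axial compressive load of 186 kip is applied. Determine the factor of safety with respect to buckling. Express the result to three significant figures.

n ≈ 1.21

I = πd⁴/64 = π×7.20⁴/64 = 131.9 in⁴
Effective length L_e = K·L = 2 × 121 = 242.0 in
P_cr = π²EI / L_e² = π² × 10100×10³ × 131.9 / 242.0² = 2.245×10^5 lb
Factor of safety n = P_cr / P = 224.54 / 186 = 1.21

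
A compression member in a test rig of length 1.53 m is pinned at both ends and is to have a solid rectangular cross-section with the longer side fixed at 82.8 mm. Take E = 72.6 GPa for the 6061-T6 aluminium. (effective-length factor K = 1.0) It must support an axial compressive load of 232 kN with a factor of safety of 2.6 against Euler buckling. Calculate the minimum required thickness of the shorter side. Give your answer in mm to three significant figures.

Required P_cr = n·P = 2.6 × 232 = 603.2 kN
L_e = K·L = 1 × 1.53 = 1.530 m
Required I = P_cr·L_e²/(π²E) = 6.032×10^5 × 1.530² / (π² × 7.26×10^10) = 1.971×10^-6 m⁴
I_req = 1.971×10^6 mm⁴
Rectangle, weak axis: I_min = h·b³/12 with h = 82.8 mm fixed  ⇒  b = (12I/h)^(1/3) = 65.9 mm

b ≈ 65.9 mm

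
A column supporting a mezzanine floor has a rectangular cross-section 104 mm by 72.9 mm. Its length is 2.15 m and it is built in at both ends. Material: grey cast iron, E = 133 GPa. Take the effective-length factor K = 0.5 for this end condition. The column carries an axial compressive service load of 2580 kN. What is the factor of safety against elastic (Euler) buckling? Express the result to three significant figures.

Buckling occurs about the weak axis: I_min = h·b³/12 with b = 72.9 mm (the shorter side).
I_min = 104×72.9³/12 = 3.358×10^6 mm⁴
I = 3.358×10^6 mm⁴ = 3.358×10^-6 m⁴
Effective length L_e = K·L = 0.5 × 2.15 = 1.075 m
P_cr = π²EI / L_e² = π² × 133×10⁹ × 3.358×10^-6 / 1.075² = 3.814×10^6 N
Factor of safety n = P_cr / P = 3813.9 / 2580 = 1.48

n ≈ 1.48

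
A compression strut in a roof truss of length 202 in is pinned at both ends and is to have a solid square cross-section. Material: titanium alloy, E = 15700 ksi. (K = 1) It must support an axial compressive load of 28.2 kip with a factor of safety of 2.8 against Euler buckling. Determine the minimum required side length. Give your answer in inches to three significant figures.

a ≈ 3.97 in

Required P_cr = n·P = 2.8 × 28.2 = 78.96 kip
L_e = K·L = 1 × 202 = 202.0 in
Required I = P_cr·L_e²/(π²E) = 7.896×10^4 × 202.0² / (π² × 1.57×10^7) = 20.79 in⁴
Solid square: I = a⁴/12  ⇒  a = (12I)^(1/4) = (12×20.79)^(1/4) = 3.97 in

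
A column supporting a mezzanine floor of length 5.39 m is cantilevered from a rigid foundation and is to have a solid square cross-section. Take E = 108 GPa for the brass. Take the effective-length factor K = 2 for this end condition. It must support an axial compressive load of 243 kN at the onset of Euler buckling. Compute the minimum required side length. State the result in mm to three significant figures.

a ≈ 134 mm

L_e = K·L = 2 × 5.39 = 10.78 m
Required I = P_cr·L_e²/(π²E) = 2.430×10^5 × 10.78² / (π² × 1.08×10^11) = 2.649×10^-5 m⁴
I_req = 2.649×10^7 mm⁴
Solid square: I = a⁴/12  ⇒  a = (12I)^(1/4) = (12×2.649×10^7)^(1/4) = 134 mm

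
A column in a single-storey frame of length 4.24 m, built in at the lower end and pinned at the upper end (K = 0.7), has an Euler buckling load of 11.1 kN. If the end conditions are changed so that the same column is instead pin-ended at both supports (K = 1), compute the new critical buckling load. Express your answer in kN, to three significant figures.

P_cr ∝ 1/K², so P_cr,new = P_cr,old × (K_old/K_new)² = 11.1 × (0.7/1)²
= 11.1 × 0.4900 = 5.44 kN

P_cr ≈ 5.44 kN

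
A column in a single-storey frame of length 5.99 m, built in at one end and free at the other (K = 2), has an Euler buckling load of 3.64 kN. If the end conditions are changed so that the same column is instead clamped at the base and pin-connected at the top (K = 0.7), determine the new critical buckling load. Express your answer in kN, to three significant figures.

P_cr ≈ 29.7 kN

P_cr ∝ 1/K², so P_cr,new = P_cr,old × (K_old/K_new)² = 3.64 × (2/0.7)²
= 3.64 × 8.163 = 29.7 kN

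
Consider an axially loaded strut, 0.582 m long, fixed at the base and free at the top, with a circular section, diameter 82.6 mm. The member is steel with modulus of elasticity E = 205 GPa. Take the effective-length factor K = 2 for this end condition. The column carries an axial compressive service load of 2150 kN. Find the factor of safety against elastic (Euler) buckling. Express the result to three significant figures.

I = πd⁴/64 = π×82.6⁴/64 = 2.285×10^6 mm⁴
I = 2.285×10^6 mm⁴ = 2.285×10^-6 m⁴
Effective length L_e = K·L = 2 × 0.582 = 1.164 m
P_cr = π²EI / L_e² = π² × 205×10⁹ × 2.285×10^-6 / 1.164² = 3.412×10^6 N
Factor of safety n = P_cr / P = 3412.2 / 2150 = 1.59

n ≈ 1.59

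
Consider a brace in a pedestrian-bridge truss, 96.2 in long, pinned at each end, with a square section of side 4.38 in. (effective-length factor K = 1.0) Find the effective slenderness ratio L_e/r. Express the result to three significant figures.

λ ≈ 76.1

I = a⁴/12 = 4.38⁴/12 = 30.67 in⁴
A = 19.18 in²;  r_min = √(I/A) = √(30.67/19.18) = 1.264 in
L_e = K·L = 1 × 96.2 = 96.20 in
λ = L_e / r_min = 96.200 / 1.264 = 76.1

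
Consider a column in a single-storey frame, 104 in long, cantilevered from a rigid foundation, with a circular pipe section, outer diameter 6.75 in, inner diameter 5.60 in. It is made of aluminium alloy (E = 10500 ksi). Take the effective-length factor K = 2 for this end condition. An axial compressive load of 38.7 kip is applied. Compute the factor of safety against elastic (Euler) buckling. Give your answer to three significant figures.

n ≈ 3.32

d_o = 6.75 in, d_i = 5.60 in
I = π(d_o⁴ − d_i⁴)/64 = π(6.75⁴ − 5.600⁴)/64 = 53.63 in⁴
Effective length L_e = K·L = 2 × 104 = 208.0 in
P_cr = π²EI / L_e² = π² × 10500×10³ × 53.63 / 208.0² = 1.285×10^5 lb
Factor of safety n = P_cr / P = 128.45 / 38.7 = 3.32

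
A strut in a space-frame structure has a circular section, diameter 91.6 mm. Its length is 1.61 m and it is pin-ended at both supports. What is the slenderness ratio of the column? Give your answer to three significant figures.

I = πd⁴/64 = π×91.6⁴/64 = 3.456×10^6 mm⁴
A = 6.590×10^3 mm²;  r_min = √(I/A) = √(3.456×10^6/6.590×10^3) = 22.90 mm
L_e = K·L = 1 × 1.61 m = 1.610 m = 1610.0 mm
λ = L_e / r_min = 1610.0 / 22.90 = 70.3

λ ≈ 70.3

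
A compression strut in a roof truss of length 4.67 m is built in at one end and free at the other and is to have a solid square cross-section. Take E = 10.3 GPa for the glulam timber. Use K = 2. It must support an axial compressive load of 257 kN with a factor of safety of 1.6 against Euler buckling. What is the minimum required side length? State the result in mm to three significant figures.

a ≈ 255 mm

Required P_cr = n·P = 1.6 × 257 = 411.2 kN
L_e = K·L = 2 × 4.67 = 9.340 m
Required I = P_cr·L_e²/(π²E) = 4.112×10^5 × 9.340² / (π² × 1.03×10^10) = 3.529×10^-4 m⁴
I_req = 3.529×10^8 mm⁴
Solid square: I = a⁴/12  ⇒  a = (12I)^(1/4) = (12×3.529×10^8)^(1/4) = 255 mm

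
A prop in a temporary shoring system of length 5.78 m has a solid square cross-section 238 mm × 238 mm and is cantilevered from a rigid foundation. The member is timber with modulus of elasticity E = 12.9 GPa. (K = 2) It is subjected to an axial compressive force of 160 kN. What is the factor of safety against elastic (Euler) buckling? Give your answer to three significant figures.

n ≈ 1.59

I = a⁴/12 = 238⁴/12 = 2.674×10^8 mm⁴
I = 2.674×10^8 mm⁴ = 2.674×10^-4 m⁴
Effective length L_e = K·L = 2 × 5.78 = 11.56 m
P_cr = π²EI / L_e² = π² × 12.9×10⁹ × 2.674×10^-4 / 11.56² = 2.547×10^5 N
Factor of safety n = P_cr / P = 254.74 / 160 = 1.59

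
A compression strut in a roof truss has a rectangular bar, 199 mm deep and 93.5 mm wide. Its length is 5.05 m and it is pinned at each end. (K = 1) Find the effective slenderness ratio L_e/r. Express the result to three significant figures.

Buckling occurs about the weak axis: I_min = h·b³/12 with b = 93.5 mm (the shorter side).
I_min = 199×93.5³/12 = 1.356×10^7 mm⁴
A = 1.861×10^4 mm²;  r_min = √(I/A) = √(1.356×10^7/1.861×10^4) = 26.99 mm
L_e = K·L = 1 × 5.05 m = 5.050 m = 5050.0 mm
λ = L_e / r_min = 5050.0 / 26.99 = 187

λ ≈ 187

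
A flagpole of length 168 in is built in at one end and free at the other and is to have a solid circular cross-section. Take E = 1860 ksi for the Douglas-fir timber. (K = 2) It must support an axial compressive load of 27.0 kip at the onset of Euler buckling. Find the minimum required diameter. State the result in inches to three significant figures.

d ≈ 7.63 in

L_e = K·L = 2 × 168 = 336.0 in
Required I = P_cr·L_e²/(π²E) = 2.700×10^4 × 336.0² / (π² × 1.86×10^6) = 166.0 in⁴
Solid circle: I = πd⁴/64  ⇒  d = (64I/π)^(1/4) = (64×166.0/π)^(1/4) = 7.63 in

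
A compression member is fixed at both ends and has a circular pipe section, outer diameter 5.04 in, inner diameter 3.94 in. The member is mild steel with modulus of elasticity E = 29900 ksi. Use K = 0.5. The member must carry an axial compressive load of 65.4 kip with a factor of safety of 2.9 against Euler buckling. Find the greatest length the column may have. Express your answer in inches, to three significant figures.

d_o = 5.04 in, d_i = 3.94 in
I = π(d_o⁴ − d_i⁴)/64 = π(5.04⁴ − 3.940⁴)/64 = 19.84 in⁴
Required critical load P_cr = n·P = 2.9 × 65.4 = 189.7 kip = 1.897×10^5 lb
From P_cr = π²EI/(K·L)²:  L = (1/K)·√(π²EI/P_cr) = (1/0.5)·√(π²×2.99×10^7×19.84/1.897×10^5)
L = 351 in

L_max ≈ 351 in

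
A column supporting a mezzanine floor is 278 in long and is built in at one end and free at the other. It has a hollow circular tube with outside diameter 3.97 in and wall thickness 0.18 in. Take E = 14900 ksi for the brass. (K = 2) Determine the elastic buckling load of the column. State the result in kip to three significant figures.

Inner diameter d_i = 3.97 − 2×0.18 = 3.610 in
I = π(d_o⁴ − d_i⁴)/64 = π(3.97⁴ − 3.610⁴)/64 = 3.857 in⁴
Effective length L_e = K·L = 2 × 278 = 556.0 in
P_cr = π²EI / L_e² = π² × 14900×10³ × 3.857 / 556.0² = 1.835×10^3 lb

P_cr ≈ 1.83 kip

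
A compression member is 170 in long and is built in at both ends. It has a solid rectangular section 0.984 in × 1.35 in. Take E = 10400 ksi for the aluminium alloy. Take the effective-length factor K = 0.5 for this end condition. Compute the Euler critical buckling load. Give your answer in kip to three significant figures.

Buckling occurs about the weak axis: I_min = h·b³/12 with b = 0.984 in (the shorter side).
I_min = 1.35×0.984³/12 = 0.1072 in⁴
Effective length L_e = K·L = 0.5 × 170 = 85.00 in
P_cr = π²EI / L_e² = π² × 10400×10³ × 0.1072 / 85.00² = 1.523×10^3 lb

P_cr ≈ 1.52 kip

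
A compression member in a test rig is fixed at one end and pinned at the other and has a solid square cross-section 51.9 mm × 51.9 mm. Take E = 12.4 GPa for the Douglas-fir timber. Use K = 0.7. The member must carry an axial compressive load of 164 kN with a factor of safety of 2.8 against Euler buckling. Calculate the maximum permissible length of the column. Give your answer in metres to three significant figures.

L_max ≈ 0.573 m

I = a⁴/12 = 51.9⁴/12 = 6.046×10^5 mm⁴
I = 6.046×10^-7 m⁴
Required critical load P_cr = n·P = 2.8 × 164 = 459.2 kN = 4.592×10^5 N
From P_cr = π²EI/(K·L)²:  L = (1/K)·√(π²EI/P_cr) = (1/0.7)·√(π²×1.24×10^10×6.046×10^-7/4.592×10^5)
L = 0.573 m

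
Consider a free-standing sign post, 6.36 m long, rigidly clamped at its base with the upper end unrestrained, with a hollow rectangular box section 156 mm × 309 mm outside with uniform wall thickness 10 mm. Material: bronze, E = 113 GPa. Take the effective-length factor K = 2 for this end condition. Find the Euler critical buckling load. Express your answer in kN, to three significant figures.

P_cr ≈ 256 kN

Inner dimensions: h_i = 309 − 2×10 = 289.0 mm, b_i = 156 − 2×10 = 136.0 mm
Weak-axis I_min = (h_o·b_o³ − h_i·b_i³)/12 with b_o = 156, b_i = 136.0 mm (shorter outer/inner sides).
I_min = (309×156³ − 289.0×136.0³)/12 = 3.718×10^7 mm⁴
I = 3.718×10^7 mm⁴ = 3.718×10^-5 m⁴
Effective length L_e = K·L = 2 × 6.36 = 12.72 m
P_cr = π²EI / L_e² = π² × 113×10⁹ × 3.718×10^-5 / 12.72² = 2.563×10^5 N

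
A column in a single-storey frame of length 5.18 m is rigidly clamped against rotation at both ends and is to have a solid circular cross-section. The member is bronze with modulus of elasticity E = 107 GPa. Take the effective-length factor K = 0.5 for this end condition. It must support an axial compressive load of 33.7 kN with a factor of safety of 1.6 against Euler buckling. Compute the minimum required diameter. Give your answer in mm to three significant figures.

Required P_cr = n·P = 1.6 × 33.7 = 53.92 kN
L_e = K·L = 0.5 × 5.18 = 2.590 m
Required I = P_cr·L_e²/(π²E) = 5.392×10^4 × 2.590² / (π² × 1.07×10^11) = 3.425×10^-7 m⁴
I_req = 3.425×10^5 mm⁴
Solid circle: I = πd⁴/64  ⇒  d = (64I/π)^(1/4) = (64×3.425×10^5/π)^(1/4) = 51.4 mm

d ≈ 51.4 mm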